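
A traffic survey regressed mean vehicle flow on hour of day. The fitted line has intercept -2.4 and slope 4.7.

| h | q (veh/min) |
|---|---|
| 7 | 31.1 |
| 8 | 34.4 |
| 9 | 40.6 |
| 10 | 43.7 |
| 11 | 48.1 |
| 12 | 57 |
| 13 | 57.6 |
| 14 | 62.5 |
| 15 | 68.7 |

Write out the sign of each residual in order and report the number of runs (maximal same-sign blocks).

h=7: ŷ = -2.4 + 4.7·7 = 30.5; r = 31.1 − 30.5 = 0.6
h=8: ŷ = -2.4 + 4.7·8 = 35.2; r = 34.4 − 35.2 = -0.8
h=9: ŷ = -2.4 + 4.7·9 = 39.9; r = 40.6 − 39.9 = 0.7
h=10: ŷ = -2.4 + 4.7·10 = 44.6; r = 43.7 − 44.6 = -0.9
h=11: ŷ = -2.4 + 4.7·11 = 49.3; r = 48.1 − 49.3 = -1.2
h=12: ŷ = -2.4 + 4.7·12 = 54; r = 57 − 54 = 3
h=13: ŷ = -2.4 + 4.7·13 = 58.7; r = 57.6 − 58.7 = -1.1
h=14: ŷ = -2.4 + 4.7·14 = 63.4; r = 62.5 − 63.4 = -0.9
h=15: ŷ = -2.4 + 4.7·15 = 68.1; r = 68.7 − 68.1 = 0.6
Signs: + − + − − + − − +
Runs: +×1, −×1, +×1, −×2, +×1, −×2, +×1 → 7

7 runs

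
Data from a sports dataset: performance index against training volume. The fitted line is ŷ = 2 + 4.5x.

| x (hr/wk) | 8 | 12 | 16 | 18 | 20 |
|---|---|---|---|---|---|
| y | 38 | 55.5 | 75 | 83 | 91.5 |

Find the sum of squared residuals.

SSE = 1.5

x=8: ŷ = 2 + 4.5·8 = 38; e = 38 − 38 = 0
x=12: ŷ = 2 + 4.5·12 = 56; e = 55.5 − 56 = -0.5
x=16: ŷ = 2 + 4.5·16 = 74; e = 75 − 74 = 1
x=18: ŷ = 2 + 4.5·18 = 83; e = 83 − 83 = 0
x=20: ŷ = 2 + 4.5·20 = 92; e = 91.5 − 92 = -0.5
SSE = 0 + 0.25 + 1 + 0 + 0.25 = 1.5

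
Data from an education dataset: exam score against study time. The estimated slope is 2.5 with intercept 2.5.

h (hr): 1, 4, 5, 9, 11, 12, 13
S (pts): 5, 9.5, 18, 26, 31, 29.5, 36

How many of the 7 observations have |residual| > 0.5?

h=1: ŷ = 2.5 + 2.5·1 = 5; e = 5 − 5 = 0
h=4: ŷ = 2.5 + 2.5·4 = 12.5; e = 9.5 − 12.5 = -3
h=5: ŷ = 2.5 + 2.5·5 = 15; e = 18 − 15 = 3
h=9: ŷ = 2.5 + 2.5·9 = 25; e = 26 − 25 = 1
h=11: ŷ = 2.5 + 2.5·11 = 30; e = 31 − 30 = 1
h=12: ŷ = 2.5 + 2.5·12 = 32.5; e = 29.5 − 32.5 = -3
h=13: ŷ = 2.5 + 2.5·13 = 35; e = 36 − 35 = 1
|e| > 0.5: h=4 (|e|=3), h=5 (|e|=3), h=9 (|e|=1), h=11 (|e|=1), h=12 (|e|=3), h=13 (|e|=1) → 6

6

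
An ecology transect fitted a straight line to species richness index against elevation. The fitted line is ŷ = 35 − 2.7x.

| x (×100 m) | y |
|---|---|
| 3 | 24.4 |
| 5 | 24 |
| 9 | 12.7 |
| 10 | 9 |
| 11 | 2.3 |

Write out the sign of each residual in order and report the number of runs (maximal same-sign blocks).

3 runs

x=3: ŷ = 35 − 2.7·3 = 26.9; e = 24.4 − 26.9 = -2.5
x=5: ŷ = 35 − 2.7·5 = 21.5; e = 24 − 21.5 = 2.5
x=9: ŷ = 35 − 2.7·9 = 10.7; e = 12.7 − 10.7 = 2
x=10: ŷ = 35 − 2.7·10 = 8; e = 9 − 8 = 1
x=11: ŷ = 35 − 2.7·11 = 5.3; e = 2.3 − 5.3 = -3
Signs: − + + + −
Runs: −×1, +×3, −×1 → 3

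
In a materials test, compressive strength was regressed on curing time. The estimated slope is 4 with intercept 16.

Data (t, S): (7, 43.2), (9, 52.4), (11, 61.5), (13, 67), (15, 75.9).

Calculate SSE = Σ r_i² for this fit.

t=7: Ŝ = 16 + 4·7 = 44; r = 43.2 − 44 = -0.8
t=9: Ŝ = 16 + 4·9 = 52; r = 52.4 − 52 = 0.4
t=11: Ŝ = 16 + 4·11 = 60; r = 61.5 − 60 = 1.5
t=13: Ŝ = 16 + 4·13 = 68; r = 67 − 68 = -1
t=15: Ŝ = 16 + 4·15 = 76; r = 75.9 − 76 = -0.1
SSE = 0.64 + 0.16 + 2.25 + 1 + 0.01 = 4.06

SSE = 4.06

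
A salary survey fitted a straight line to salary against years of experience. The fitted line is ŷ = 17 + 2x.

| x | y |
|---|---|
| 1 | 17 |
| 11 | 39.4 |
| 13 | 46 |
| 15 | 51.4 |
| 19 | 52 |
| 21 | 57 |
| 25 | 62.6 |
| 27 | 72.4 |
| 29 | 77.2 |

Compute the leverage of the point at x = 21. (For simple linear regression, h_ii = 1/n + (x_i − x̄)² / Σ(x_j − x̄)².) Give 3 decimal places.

h = 0.126

x̄ = (1 + 11 + 13 + 15 + 19 + 21 + 25 + 27 + 29)/9 = 17.8889
Σ(x − x̄)² = 285.235 + 47.4568 + 23.9012 + 8.34568 + 1.23457 + 9.67901 + 50.5679 + 83.0123 + 123.457 = 632.889
h = 1/9 + (3.11111)²/632.889 = 0.111111 + 0.0152934 = 0.126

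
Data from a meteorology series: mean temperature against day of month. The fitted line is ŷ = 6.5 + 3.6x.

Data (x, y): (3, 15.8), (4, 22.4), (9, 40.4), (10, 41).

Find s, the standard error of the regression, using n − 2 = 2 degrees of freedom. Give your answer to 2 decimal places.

x=3: ŷ = 6.5 + 3.6·3 = 17.3; r = 15.8 − 17.3 = -1.5
x=4: ŷ = 6.5 + 3.6·4 = 20.9; r = 22.4 − 20.9 = 1.5
x=9: ŷ = 6.5 + 3.6·9 = 38.9; r = 40.4 − 38.9 = 1.5
x=10: ŷ = 6.5 + 3.6·10 = 42.5; r = 41 − 42.5 = -1.5
SSE = 2.25 + 2.25 + 2.25 + 2.25 = 9
s = √(9/2) = √4.5 ≈ 2.12

s = 2.12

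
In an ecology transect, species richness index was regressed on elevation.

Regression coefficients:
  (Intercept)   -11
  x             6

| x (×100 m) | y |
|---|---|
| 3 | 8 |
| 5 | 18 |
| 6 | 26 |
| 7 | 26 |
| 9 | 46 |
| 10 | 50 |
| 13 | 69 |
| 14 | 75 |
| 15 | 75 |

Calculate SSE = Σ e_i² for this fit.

SSE = 62

x=3: ŷ = -11 + 6·3 = 7; e = 8 − 7 = 1
x=5: ŷ = -11 + 6·5 = 19; e = 18 − 19 = -1
x=6: ŷ = -11 + 6·6 = 25; e = 26 − 25 = 1
x=7: ŷ = -11 + 6·7 = 31; e = 26 − 31 = -5
x=9: ŷ = -11 + 6·9 = 43; e = 46 − 43 = 3
x=10: ŷ = -11 + 6·10 = 49; e = 50 − 49 = 1
x=13: ŷ = -11 + 6·13 = 67; e = 69 − 67 = 2
x=14: ŷ = -11 + 6·14 = 73; e = 75 − 73 = 2
x=15: ŷ = -11 + 6·15 = 79; e = 75 − 79 = -4
SSE = 1 + 1 + 1 + 25 + 9 + 1 + 4 + 4 + 16 = 62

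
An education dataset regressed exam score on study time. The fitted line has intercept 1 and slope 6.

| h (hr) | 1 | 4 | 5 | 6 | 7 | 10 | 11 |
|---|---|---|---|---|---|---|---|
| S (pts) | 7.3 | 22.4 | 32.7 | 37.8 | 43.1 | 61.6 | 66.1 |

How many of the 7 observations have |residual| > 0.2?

6

h=1: Ŝ = 1 + 6·1 = 7; r = 7.3 − 7 = 0.3
h=4: Ŝ = 1 + 6·4 = 25; r = 22.4 − 25 = -2.6
h=5: Ŝ = 1 + 6·5 = 31; r = 32.7 − 31 = 1.7
h=6: Ŝ = 1 + 6·6 = 37; r = 37.8 − 37 = 0.8
h=7: Ŝ = 1 + 6·7 = 43; r = 43.1 − 43 = 0.1
h=10: Ŝ = 1 + 6·10 = 61; r = 61.6 − 61 = 0.6
h=11: Ŝ = 1 + 6·11 = 67; r = 66.1 − 67 = -0.9
|r| > 0.2: h=1 (|r|=0.3), h=4 (|r|=2.6), h=5 (|r|=1.7), h=6 (|r|=0.8), h=10 (|r|=0.6), h=11 (|r|=0.9) → 6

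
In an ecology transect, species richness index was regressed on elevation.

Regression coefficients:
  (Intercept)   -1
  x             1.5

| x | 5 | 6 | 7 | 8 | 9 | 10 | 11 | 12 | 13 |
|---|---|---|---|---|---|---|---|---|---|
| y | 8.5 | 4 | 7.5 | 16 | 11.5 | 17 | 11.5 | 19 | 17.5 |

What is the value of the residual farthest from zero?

x=5: ŷ = -1 + 1.5·5 = 6.5; e = 8.5 − 6.5 = 2
x=6: ŷ = -1 + 1.5·6 = 8; e = 4 − 8 = -4
x=7: ŷ = -1 + 1.5·7 = 9.5; e = 7.5 − 9.5 = -2
x=8: ŷ = -1 + 1.5·8 = 11; e = 16 − 11 = 5
x=9: ŷ = -1 + 1.5·9 = 12.5; e = 11.5 − 12.5 = -1
x=10: ŷ = -1 + 1.5·10 = 14; e = 17 − 14 = 3
x=11: ŷ = -1 + 1.5·11 = 15.5; e = 11.5 − 15.5 = -4
x=12: ŷ = -1 + 1.5·12 = 17; e = 19 − 17 = 2
x=13: ŷ = -1 + 1.5·13 = 18.5; e = 17.5 − 18.5 = -1
Largest |e| is 5 at x = 8, residual 5.

e = 5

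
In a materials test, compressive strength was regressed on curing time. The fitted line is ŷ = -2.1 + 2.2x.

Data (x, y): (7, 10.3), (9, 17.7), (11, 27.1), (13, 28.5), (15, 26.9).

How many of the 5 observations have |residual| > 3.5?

x=7: ŷ = -2.1 + 2.2·7 = 13.3; e = 10.3 − 13.3 = -3
x=9: ŷ = -2.1 + 2.2·9 = 17.7; e = 17.7 − 17.7 = 0
x=11: ŷ = -2.1 + 2.2·11 = 22.1; e = 27.1 − 22.1 = 5
x=13: ŷ = -2.1 + 2.2·13 = 26.5; e = 28.5 − 26.5 = 2
x=15: ŷ = -2.1 + 2.2·15 = 30.9; e = 26.9 − 30.9 = -4
|e| > 3.5: x=11 (|e|=5), x=15 (|e|=4) → 2

2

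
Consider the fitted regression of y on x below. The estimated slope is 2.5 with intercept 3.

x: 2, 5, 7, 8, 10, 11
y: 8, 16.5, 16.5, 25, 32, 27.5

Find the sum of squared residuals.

SSE = 46

x=2: ŷ = 3 + 2.5·2 = 8; r = 8 − 8 = 0
x=5: ŷ = 3 + 2.5·5 = 15.5; r = 16.5 − 15.5 = 1
x=7: ŷ = 3 + 2.5·7 = 20.5; r = 16.5 − 20.5 = -4
x=8: ŷ = 3 + 2.5·8 = 23; r = 25 − 23 = 2
x=10: ŷ = 3 + 2.5·10 = 28; r = 32 − 28 = 4
x=11: ŷ = 3 + 2.5·11 = 30.5; r = 27.5 − 30.5 = -3
SSE = 0 + 1 + 16 + 4 + 16 + 9 = 46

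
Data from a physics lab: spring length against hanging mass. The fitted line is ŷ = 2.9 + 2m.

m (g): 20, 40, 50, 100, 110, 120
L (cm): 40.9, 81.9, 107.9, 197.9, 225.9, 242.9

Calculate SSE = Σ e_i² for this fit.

SSE = 64

m=20: ŷ = 2.9 + 2·20 = 42.9; e = 40.9 − 42.9 = -2
m=40: ŷ = 2.9 + 2·40 = 82.9; e = 81.9 − 82.9 = -1
m=50: ŷ = 2.9 + 2·50 = 102.9; e = 107.9 − 102.9 = 5
m=100: ŷ = 2.9 + 2·100 = 202.9; e = 197.9 − 202.9 = -5
m=110: ŷ = 2.9 + 2·110 = 222.9; e = 225.9 − 222.9 = 3
m=120: ŷ = 2.9 + 2·120 = 242.9; e = 242.9 − 242.9 = 0
SSE = 4 + 1 + 25 + 25 + 9 + 0 = 64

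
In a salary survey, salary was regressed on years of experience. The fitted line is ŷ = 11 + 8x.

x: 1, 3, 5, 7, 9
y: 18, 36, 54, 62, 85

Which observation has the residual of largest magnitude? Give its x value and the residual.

x = 7, e = -5

x=1: ŷ = 11 + 8·1 = 19; e = 18 − 19 = -1
x=3: ŷ = 11 + 8·3 = 35; e = 36 − 35 = 1
x=5: ŷ = 11 + 8·5 = 51; e = 54 − 51 = 3
x=7: ŷ = 11 + 8·7 = 67; e = 62 − 67 = -5
x=9: ŷ = 11 + 8·9 = 83; e = 85 − 83 = 2
Largest |e| is 5 at x = 7, residual -5.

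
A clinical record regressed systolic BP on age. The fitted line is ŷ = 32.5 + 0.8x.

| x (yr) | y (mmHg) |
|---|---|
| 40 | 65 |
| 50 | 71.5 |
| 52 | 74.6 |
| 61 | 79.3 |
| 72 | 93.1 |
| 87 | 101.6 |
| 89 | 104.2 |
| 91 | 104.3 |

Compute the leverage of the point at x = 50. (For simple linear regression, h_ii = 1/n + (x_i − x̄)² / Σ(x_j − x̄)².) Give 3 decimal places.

h = 0.239

x̄ = (40 + 50 + 52 + 61 + 72 + 87 + 89 + 91)/8 = 67.75
Σ(x − x̄)² = 770.062 + 315.062 + 248.062 + 45.5625 + 18.0625 + 370.562 + 451.562 + 540.562 = 2759.5
h = 1/8 + (-17.75)²/2759.5 = 0.125 + 0.114174 = 0.239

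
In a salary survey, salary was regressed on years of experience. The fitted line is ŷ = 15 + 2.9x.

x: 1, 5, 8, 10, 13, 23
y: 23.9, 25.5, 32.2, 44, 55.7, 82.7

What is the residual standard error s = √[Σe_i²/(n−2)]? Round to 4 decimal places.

s = 4.9497

x=1: ŷ = 15 + 2.9·1 = 17.9; e = 23.9 − 17.9 = 6
x=5: ŷ = 15 + 2.9·5 = 29.5; e = 25.5 − 29.5 = -4
x=8: ŷ = 15 + 2.9·8 = 38.2; e = 32.2 − 38.2 = -6
x=10: ŷ = 15 + 2.9·10 = 44; e = 44 − 44 = 0
x=13: ŷ = 15 + 2.9·13 = 52.7; e = 55.7 − 52.7 = 3
x=23: ŷ = 15 + 2.9·23 = 81.7; e = 82.7 − 81.7 = 1
SSE = 36 + 16 + 36 + 0 + 9 + 1 = 98
s = √(98/4) = √24.5 ≈ 4.9497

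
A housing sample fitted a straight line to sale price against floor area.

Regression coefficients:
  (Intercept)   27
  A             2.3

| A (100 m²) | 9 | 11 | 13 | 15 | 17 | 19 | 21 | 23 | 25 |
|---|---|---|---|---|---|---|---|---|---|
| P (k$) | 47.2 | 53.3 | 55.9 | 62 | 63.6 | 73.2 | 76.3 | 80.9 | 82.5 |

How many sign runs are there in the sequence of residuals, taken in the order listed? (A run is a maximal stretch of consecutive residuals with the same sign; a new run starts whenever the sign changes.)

7 runs

A=9: P̂ = 27 + 2.3·9 = 47.7; e = 47.2 − 47.7 = -0.5
A=11: P̂ = 27 + 2.3·11 = 52.3; e = 53.3 − 52.3 = 1
A=13: P̂ = 27 + 2.3·13 = 56.9; e = 55.9 − 56.9 = -1
A=15: P̂ = 27 + 2.3·15 = 61.5; e = 62 − 61.5 = 0.5
A=17: P̂ = 27 + 2.3·17 = 66.1; e = 63.6 − 66.1 = -2.5
A=19: P̂ = 27 + 2.3·19 = 70.7; e = 73.2 − 70.7 = 2.5
A=21: P̂ = 27 + 2.3·21 = 75.3; e = 76.3 − 75.3 = 1
A=23: P̂ = 27 + 2.3·23 = 79.9; e = 80.9 − 79.9 = 1
A=25: P̂ = 27 + 2.3·25 = 84.5; e = 82.5 − 84.5 = -2
Signs: − + − + − + + + −
Runs: −×1, +×1, −×1, +×1, −×1, +×3, −×1 → 7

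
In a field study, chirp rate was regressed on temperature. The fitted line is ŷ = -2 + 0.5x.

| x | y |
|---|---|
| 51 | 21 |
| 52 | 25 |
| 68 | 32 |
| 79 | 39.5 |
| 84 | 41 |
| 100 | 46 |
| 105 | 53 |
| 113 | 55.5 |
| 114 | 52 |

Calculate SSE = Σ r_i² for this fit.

x=51: ŷ = -2 + 0.5·51 = 23.5; r = 21 − 23.5 = -2.5
x=52: ŷ = -2 + 0.5·52 = 24; r = 25 − 24 = 1
x=68: ŷ = -2 + 0.5·68 = 32; r = 32 − 32 = 0
x=79: ŷ = -2 + 0.5·79 = 37.5; r = 39.5 − 37.5 = 2
x=84: ŷ = -2 + 0.5·84 = 40; r = 41 − 40 = 1
x=100: ŷ = -2 + 0.5·100 = 48; r = 46 − 48 = -2
x=105: ŷ = -2 + 0.5·105 = 50.5; r = 53 − 50.5 = 2.5
x=113: ŷ = -2 + 0.5·113 = 54.5; r = 55.5 − 54.5 = 1
x=114: ŷ = -2 + 0.5·114 = 55; r = 52 − 55 = -3
SSE = 6.25 + 1 + 0 + 4 + 1 + 4 + 6.25 + 1 + 9 = 32.5

SSE = 32.5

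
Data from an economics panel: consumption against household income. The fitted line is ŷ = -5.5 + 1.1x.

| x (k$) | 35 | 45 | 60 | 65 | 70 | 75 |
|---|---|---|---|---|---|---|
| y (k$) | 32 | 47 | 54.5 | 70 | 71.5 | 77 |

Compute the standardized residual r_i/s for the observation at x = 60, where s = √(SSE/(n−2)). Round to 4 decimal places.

x=35: ŷ = -5.5 + 1.1·35 = 33; r = 32 − 33 = -1
x=45: ŷ = -5.5 + 1.1·45 = 44; r = 47 − 44 = 3
x=60: ŷ = -5.5 + 1.1·60 = 60.5; r = 54.5 − 60.5 = -6
x=65: ŷ = -5.5 + 1.1·65 = 66; r = 70 − 66 = 4
x=70: ŷ = -5.5 + 1.1·70 = 71.5; r = 71.5 − 71.5 = 0
x=75: ŷ = -5.5 + 1.1·75 = 77; r = 77 − 77 = 0
SSE = 1 + 9 + 36 + 16 + 0 + 0 = 62
s = √(62/4) = 3.937
r/s = -6 / 3.937 = -1.5240

-1.5240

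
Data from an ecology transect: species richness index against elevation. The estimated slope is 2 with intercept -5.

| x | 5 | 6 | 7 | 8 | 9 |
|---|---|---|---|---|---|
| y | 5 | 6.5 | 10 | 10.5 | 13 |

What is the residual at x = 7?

ŷ = -5 + 2·7 = 9
e = 10 − 9 = 1

e = 1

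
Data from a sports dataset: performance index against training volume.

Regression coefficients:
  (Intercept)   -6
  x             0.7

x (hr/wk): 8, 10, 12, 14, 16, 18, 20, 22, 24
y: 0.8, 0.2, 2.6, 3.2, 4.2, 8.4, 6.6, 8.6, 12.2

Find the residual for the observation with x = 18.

e = 1.8

ŷ = -6 + 0.7·18 = 6.6
e = 8.4 − 6.6 = 1.8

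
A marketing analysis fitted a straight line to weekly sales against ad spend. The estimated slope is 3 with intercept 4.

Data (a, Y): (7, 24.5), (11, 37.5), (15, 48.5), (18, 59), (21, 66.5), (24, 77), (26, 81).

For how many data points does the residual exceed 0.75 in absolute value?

a=7: Ŷ = 4 + 3·7 = 25; e = 24.5 − 25 = -0.5
a=11: Ŷ = 4 + 3·11 = 37; e = 37.5 − 37 = 0.5
a=15: Ŷ = 4 + 3·15 = 49; e = 48.5 − 49 = -0.5
a=18: Ŷ = 4 + 3·18 = 58; e = 59 − 58 = 1
a=21: Ŷ = 4 + 3·21 = 67; e = 66.5 − 67 = -0.5
a=24: Ŷ = 4 + 3·24 = 76; e = 77 − 76 = 1
a=26: Ŷ = 4 + 3·26 = 82; e = 81 − 82 = -1
|e| > 0.75: a=18 (|e|=1), a=24 (|e|=1), a=26 (|e|=1) → 3

3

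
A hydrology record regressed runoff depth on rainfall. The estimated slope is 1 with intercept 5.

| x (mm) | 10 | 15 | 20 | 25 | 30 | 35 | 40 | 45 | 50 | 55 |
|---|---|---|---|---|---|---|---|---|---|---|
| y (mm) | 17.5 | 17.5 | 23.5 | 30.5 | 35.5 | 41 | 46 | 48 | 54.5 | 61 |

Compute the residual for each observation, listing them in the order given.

x=10: ŷ = 5 + 10 = 15; e = 17.5 − 15 = 2.5
x=15: ŷ = 5 + 15 = 20; e = 17.5 − 20 = -2.5
x=20: ŷ = 5 + 20 = 25; e = 23.5 − 25 = -1.5
x=25: ŷ = 5 + 25 = 30; e = 30.5 − 30 = 0.5
x=30: ŷ = 5 + 30 = 35; e = 35.5 − 35 = 0.5
x=35: ŷ = 5 + 35 = 40; e = 41 − 40 = 1
x=40: ŷ = 5 + 40 = 45; e = 46 − 45 = 1
x=45: ŷ = 5 + 45 = 50; e = 48 − 50 = -2
x=50: ŷ = 5 + 50 = 55; e = 54.5 − 55 = -0.5
x=55: ŷ = 5 + 55 = 60; e = 61 − 60 = 1

2.5, -2.5, -1.5, 0.5, 0.5, 1, 1, -2, -0.5, 1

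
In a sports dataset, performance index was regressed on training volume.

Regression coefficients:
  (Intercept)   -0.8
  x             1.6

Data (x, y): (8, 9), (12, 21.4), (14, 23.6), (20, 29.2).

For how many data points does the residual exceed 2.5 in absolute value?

2

x=8: ŷ = -0.8 + 1.6·8 = 12; r = 9 − 12 = -3
x=12: ŷ = -0.8 + 1.6·12 = 18.4; r = 21.4 − 18.4 = 3
x=14: ŷ = -0.8 + 1.6·14 = 21.6; r = 23.6 − 21.6 = 2
x=20: ŷ = -0.8 + 1.6·20 = 31.2; r = 29.2 − 31.2 = -2
|r| > 2.5: x=8 (|r|=3), x=12 (|r|=3) → 2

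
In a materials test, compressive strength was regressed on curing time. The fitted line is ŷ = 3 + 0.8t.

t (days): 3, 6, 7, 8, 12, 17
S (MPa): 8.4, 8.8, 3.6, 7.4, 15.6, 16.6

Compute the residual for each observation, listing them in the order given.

3, 1, -5, -2, 3, 0

t=3: ŷ = 3 + 0.8·3 = 5.4; r = 8.4 − 5.4 = 3
t=6: ŷ = 3 + 0.8·6 = 7.8; r = 8.8 − 7.8 = 1
t=7: ŷ = 3 + 0.8·7 = 8.6; r = 3.6 − 8.6 = -5
t=8: ŷ = 3 + 0.8·8 = 9.4; r = 7.4 − 9.4 = -2
t=12: ŷ = 3 + 0.8·12 = 12.6; r = 15.6 − 12.6 = 3
t=17: ŷ = 3 + 0.8·17 = 16.6; r = 16.6 − 16.6 = 0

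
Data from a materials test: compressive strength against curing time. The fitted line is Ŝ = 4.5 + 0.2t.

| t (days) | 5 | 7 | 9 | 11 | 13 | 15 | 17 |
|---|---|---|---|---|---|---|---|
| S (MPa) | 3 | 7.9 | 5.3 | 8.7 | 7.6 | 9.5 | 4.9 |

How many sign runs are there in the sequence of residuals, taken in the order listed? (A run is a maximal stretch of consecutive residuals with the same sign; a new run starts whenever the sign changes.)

t=5: Ŝ = 4.5 + 0.2·5 = 5.5; e = 3 − 5.5 = -2.5
t=7: Ŝ = 4.5 + 0.2·7 = 5.9; e = 7.9 − 5.9 = 2
t=9: Ŝ = 4.5 + 0.2·9 = 6.3; e = 5.3 − 6.3 = -1
t=11: Ŝ = 4.5 + 0.2·11 = 6.7; e = 8.7 − 6.7 = 2
t=13: Ŝ = 4.5 + 0.2·13 = 7.1; e = 7.6 − 7.1 = 0.5
t=15: Ŝ = 4.5 + 0.2·15 = 7.5; e = 9.5 − 7.5 = 2
t=17: Ŝ = 4.5 + 0.2·17 = 7.9; e = 4.9 − 7.9 = -3
Signs: − + − + + + −
Runs: −×1, +×1, −×1, +×3, −×1 → 5

5 runs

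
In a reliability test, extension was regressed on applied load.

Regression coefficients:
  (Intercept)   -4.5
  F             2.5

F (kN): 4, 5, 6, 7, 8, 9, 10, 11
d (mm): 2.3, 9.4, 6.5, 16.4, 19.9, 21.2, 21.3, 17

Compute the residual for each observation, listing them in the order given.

-3.2, 1.4, -4, 3.4, 4.4, 3.2, 0.8, -6

F=4: ŷ = -4.5 + 2.5·4 = 5.5; e = 2.3 − 5.5 = -3.2
F=5: ŷ = -4.5 + 2.5·5 = 8; e = 9.4 − 8 = 1.4
F=6: ŷ = -4.5 + 2.5·6 = 10.5; e = 6.5 − 10.5 = -4
F=7: ŷ = -4.5 + 2.5·7 = 13; e = 16.4 − 13 = 3.4
F=8: ŷ = -4.5 + 2.5·8 = 15.5; e = 19.9 − 15.5 = 4.4
F=9: ŷ = -4.5 + 2.5·9 = 18; e = 21.2 − 18 = 3.2
F=10: ŷ = -4.5 + 2.5·10 = 20.5; e = 21.3 − 20.5 = 0.8
F=11: ŷ = -4.5 + 2.5·11 = 23; e = 17 − 23 = -6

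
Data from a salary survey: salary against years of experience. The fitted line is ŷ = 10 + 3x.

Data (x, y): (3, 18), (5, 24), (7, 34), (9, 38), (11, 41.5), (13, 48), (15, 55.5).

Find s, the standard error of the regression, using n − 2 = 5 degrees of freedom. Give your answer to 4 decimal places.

x=3: ŷ = 10 + 3·3 = 19; e = 18 − 19 = -1
x=5: ŷ = 10 + 3·5 = 25; e = 24 − 25 = -1
x=7: ŷ = 10 + 3·7 = 31; e = 34 − 31 = 3
x=9: ŷ = 10 + 3·9 = 37; e = 38 − 37 = 1
x=11: ŷ = 10 + 3·11 = 43; e = 41.5 − 43 = -1.5
x=13: ŷ = 10 + 3·13 = 49; e = 48 − 49 = -1
x=15: ŷ = 10 + 3·15 = 55; e = 55.5 − 55 = 0.5
SSE = 1 + 1 + 9 + 1 + 2.25 + 1 + 0.25 = 15.5
s = √(15.5/5) = √3.1 ≈ 1.7607

s = 1.7607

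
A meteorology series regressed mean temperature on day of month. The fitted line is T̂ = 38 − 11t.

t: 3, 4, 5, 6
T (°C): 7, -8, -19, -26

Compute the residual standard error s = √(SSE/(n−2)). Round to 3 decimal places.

s = 2.828

t=3: T̂ = 38 − 11·3 = 5; r = 7 − 5 = 2
t=4: T̂ = 38 − 11·4 = -6; r = -8 − (-6) = -2
t=5: T̂ = 38 − 11·5 = -17; r = -19 − (-17) = -2
t=6: T̂ = 38 − 11·6 = -28; r = -26 − (-28) = 2
SSE = 4 + 4 + 4 + 4 = 16
s = √(16/2) = √8 ≈ 2.828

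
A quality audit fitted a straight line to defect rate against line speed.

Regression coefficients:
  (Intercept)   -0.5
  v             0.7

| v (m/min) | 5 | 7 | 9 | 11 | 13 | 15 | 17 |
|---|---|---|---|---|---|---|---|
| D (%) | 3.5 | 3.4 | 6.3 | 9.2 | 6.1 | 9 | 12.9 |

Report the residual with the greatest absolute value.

v=5: ŷ = -0.5 + 0.7·5 = 3; e = 3.5 − 3 = 0.5
v=7: ŷ = -0.5 + 0.7·7 = 4.4; e = 3.4 − 4.4 = -1
v=9: ŷ = -0.5 + 0.7·9 = 5.8; e = 6.3 − 5.8 = 0.5
v=11: ŷ = -0.5 + 0.7·11 = 7.2; e = 9.2 − 7.2 = 2
v=13: ŷ = -0.5 + 0.7·13 = 8.6; e = 6.1 − 8.6 = -2.5
v=15: ŷ = -0.5 + 0.7·15 = 10; e = 9 − 10 = -1
v=17: ŷ = -0.5 + 0.7·17 = 11.4; e = 12.9 − 11.4 = 1.5
Largest |e| is 2.5 at v = 13, residual -2.5.

e = -2.5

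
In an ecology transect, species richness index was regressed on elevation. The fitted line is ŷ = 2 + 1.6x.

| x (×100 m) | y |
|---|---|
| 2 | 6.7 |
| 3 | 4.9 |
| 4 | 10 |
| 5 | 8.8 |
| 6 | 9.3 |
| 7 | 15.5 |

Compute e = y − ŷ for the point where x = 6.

ŷ = 2 + 1.6·6 = 11.6
e = 9.3 − 11.6 = -2.3

e = -2.3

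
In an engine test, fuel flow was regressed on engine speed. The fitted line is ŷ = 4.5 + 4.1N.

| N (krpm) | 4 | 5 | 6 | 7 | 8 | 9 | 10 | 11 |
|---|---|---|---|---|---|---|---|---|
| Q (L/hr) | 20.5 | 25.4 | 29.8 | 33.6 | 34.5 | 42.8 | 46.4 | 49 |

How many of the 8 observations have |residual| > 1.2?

2

N=4: ŷ = 4.5 + 4.1·4 = 20.9; r = 20.5 − 20.9 = -0.4
N=5: ŷ = 4.5 + 4.1·5 = 25; r = 25.4 − 25 = 0.4
N=6: ŷ = 4.5 + 4.1·6 = 29.1; r = 29.8 − 29.1 = 0.7
N=7: ŷ = 4.5 + 4.1·7 = 33.2; r = 33.6 − 33.2 = 0.4
N=8: ŷ = 4.5 + 4.1·8 = 37.3; r = 34.5 − 37.3 = -2.8
N=9: ŷ = 4.5 + 4.1·9 = 41.4; r = 42.8 − 41.4 = 1.4
N=10: ŷ = 4.5 + 4.1·10 = 45.5; r = 46.4 − 45.5 = 0.9
N=11: ŷ = 4.5 + 4.1·11 = 49.6; r = 49 − 49.6 = -0.6
|r| > 1.2: N=8 (|r|=2.8), N=9 (|r|=1.4) → 2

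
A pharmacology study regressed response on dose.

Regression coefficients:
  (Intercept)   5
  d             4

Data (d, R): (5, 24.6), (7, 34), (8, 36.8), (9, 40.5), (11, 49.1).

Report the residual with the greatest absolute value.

e = 1

d=5: ŷ = 5 + 4·5 = 25; e = 24.6 − 25 = -0.4
d=7: ŷ = 5 + 4·7 = 33; e = 34 − 33 = 1
d=8: ŷ = 5 + 4·8 = 37; e = 36.8 − 37 = -0.2
d=9: ŷ = 5 + 4·9 = 41; e = 40.5 − 41 = -0.5
d=11: ŷ = 5 + 4·11 = 49; e = 49.1 − 49 = 0.1
Largest |e| is 1 at d = 7, residual 1.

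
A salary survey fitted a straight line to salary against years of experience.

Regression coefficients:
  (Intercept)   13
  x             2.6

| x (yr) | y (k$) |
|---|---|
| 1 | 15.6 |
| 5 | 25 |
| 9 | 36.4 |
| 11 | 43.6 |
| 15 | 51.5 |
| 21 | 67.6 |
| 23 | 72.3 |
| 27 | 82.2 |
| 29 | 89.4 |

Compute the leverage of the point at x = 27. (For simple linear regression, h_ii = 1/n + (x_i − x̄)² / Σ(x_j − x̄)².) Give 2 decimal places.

h = 0.27

x̄ = (1 + 5 + 9 + 11 + 15 + 21 + 23 + 27 + 29)/9 = 15.6667
Σ(x − x̄)² = 215.111 + 113.778 + 44.4444 + 21.7778 + 0.444444 + 28.4444 + 53.7778 + 128.444 + 177.778 = 784
h = 1/9 + (11.3333)²/784 = 0.111111 + 0.163832 = 0.27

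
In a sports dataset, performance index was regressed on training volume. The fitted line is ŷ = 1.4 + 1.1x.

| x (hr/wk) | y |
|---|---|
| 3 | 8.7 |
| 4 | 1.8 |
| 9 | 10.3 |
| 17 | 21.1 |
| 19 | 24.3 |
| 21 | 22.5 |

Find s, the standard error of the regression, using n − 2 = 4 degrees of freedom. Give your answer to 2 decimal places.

x=3: ŷ = 1.4 + 1.1·3 = 4.7; r = 8.7 − 4.7 = 4
x=4: ŷ = 1.4 + 1.1·4 = 5.8; r = 1.8 − 5.8 = -4
x=9: ŷ = 1.4 + 1.1·9 = 11.3; r = 10.3 − 11.3 = -1
x=17: ŷ = 1.4 + 1.1·17 = 20.1; r = 21.1 − 20.1 = 1
x=19: ŷ = 1.4 + 1.1·19 = 22.3; r = 24.3 − 22.3 = 2
x=21: ŷ = 1.4 + 1.1·21 = 24.5; r = 22.5 − 24.5 = -2
SSE = 16 + 16 + 1 + 1 + 4 + 4 = 42
s = √(42/4) = √10.5 ≈ 3.24

s = 3.24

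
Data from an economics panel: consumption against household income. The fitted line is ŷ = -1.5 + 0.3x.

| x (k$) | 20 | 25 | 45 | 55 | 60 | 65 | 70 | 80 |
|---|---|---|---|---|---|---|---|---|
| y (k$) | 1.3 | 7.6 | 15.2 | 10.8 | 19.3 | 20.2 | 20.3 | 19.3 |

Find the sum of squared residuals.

SSE = 64.24

x=20: ŷ = -1.5 + 0.3·20 = 4.5; r = 1.3 − 4.5 = -3.2
x=25: ŷ = -1.5 + 0.3·25 = 6; r = 7.6 − 6 = 1.6
x=45: ŷ = -1.5 + 0.3·45 = 12; r = 15.2 − 12 = 3.2
x=55: ŷ = -1.5 + 0.3·55 = 15; r = 10.8 − 15 = -4.2
x=60: ŷ = -1.5 + 0.3·60 = 16.5; r = 19.3 − 16.5 = 2.8
x=65: ŷ = -1.5 + 0.3·65 = 18; r = 20.2 − 18 = 2.2
x=70: ŷ = -1.5 + 0.3·70 = 19.5; r = 20.3 − 19.5 = 0.8
x=80: ŷ = -1.5 + 0.3·80 = 22.5; r = 19.3 − 22.5 = -3.2
SSE = 10.24 + 2.56 + 10.24 + 17.64 + 7.84 + 4.84 + 0.64 + 10.24 = 64.24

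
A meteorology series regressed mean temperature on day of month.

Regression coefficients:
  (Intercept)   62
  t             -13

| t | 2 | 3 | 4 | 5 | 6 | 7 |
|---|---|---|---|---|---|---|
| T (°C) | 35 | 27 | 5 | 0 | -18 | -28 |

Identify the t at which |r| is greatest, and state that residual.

t = 4, r = -5

t=2: ŷ = 62 − 13·2 = 36; r = 35 − 36 = -1
t=3: ŷ = 62 − 13·3 = 23; r = 27 − 23 = 4
t=4: ŷ = 62 − 13·4 = 10; r = 5 − 10 = -5
t=5: ŷ = 62 − 13·5 = -3; r = 0 − (-3) = 3
t=6: ŷ = 62 − 13·6 = -16; r = -18 − (-16) = -2
t=7: ŷ = 62 − 13·7 = -29; r = -28 − (-29) = 1
Largest |r| is 5 at t = 4, residual -5.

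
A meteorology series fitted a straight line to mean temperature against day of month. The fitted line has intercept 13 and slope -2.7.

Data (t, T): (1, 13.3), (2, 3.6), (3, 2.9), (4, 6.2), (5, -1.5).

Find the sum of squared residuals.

SSE = 46

t=1: ŷ = 13 − 2.7·1 = 10.3; e = 13.3 − 10.3 = 3
t=2: ŷ = 13 − 2.7·2 = 7.6; e = 3.6 − 7.6 = -4
t=3: ŷ = 13 − 2.7·3 = 4.9; e = 2.9 − 4.9 = -2
t=4: ŷ = 13 − 2.7·4 = 2.2; e = 6.2 − 2.2 = 4
t=5: ŷ = 13 − 2.7·5 = -0.5; e = -1.5 − (-0.5) = -1
SSE = 9 + 16 + 4 + 16 + 1 = 46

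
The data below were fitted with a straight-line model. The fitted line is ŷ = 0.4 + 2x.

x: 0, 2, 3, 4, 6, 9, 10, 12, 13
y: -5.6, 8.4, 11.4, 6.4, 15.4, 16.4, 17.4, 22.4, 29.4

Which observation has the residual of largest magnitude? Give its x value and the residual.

x = 0, e = -6

x=0: ŷ = 0.4 + 2·0 = 0.4; e = -5.6 − 0.4 = -6
x=2: ŷ = 0.4 + 2·2 = 4.4; e = 8.4 − 4.4 = 4
x=3: ŷ = 0.4 + 2·3 = 6.4; e = 11.4 − 6.4 = 5
x=4: ŷ = 0.4 + 2·4 = 8.4; e = 6.4 − 8.4 = -2
x=6: ŷ = 0.4 + 2·6 = 12.4; e = 15.4 − 12.4 = 3
x=9: ŷ = 0.4 + 2·9 = 18.4; e = 16.4 − 18.4 = -2
x=10: ŷ = 0.4 + 2·10 = 20.4; e = 17.4 − 20.4 = -3
x=12: ŷ = 0.4 + 2·12 = 24.4; e = 22.4 − 24.4 = -2
x=13: ŷ = 0.4 + 2·13 = 26.4; e = 29.4 − 26.4 = 3
Largest |e| is 6 at x = 0, residual -6.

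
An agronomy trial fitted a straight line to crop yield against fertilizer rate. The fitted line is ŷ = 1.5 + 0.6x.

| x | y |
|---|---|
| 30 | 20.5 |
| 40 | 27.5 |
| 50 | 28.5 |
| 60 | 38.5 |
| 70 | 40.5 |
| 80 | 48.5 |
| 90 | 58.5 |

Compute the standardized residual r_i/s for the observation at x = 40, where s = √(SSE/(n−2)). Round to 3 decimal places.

0.767

x=30: ŷ = 1.5 + 0.6·30 = 19.5; r = 20.5 − 19.5 = 1
x=40: ŷ = 1.5 + 0.6·40 = 25.5; r = 27.5 − 25.5 = 2
x=50: ŷ = 1.5 + 0.6·50 = 31.5; r = 28.5 − 31.5 = -3
x=60: ŷ = 1.5 + 0.6·60 = 37.5; r = 38.5 − 37.5 = 1
x=70: ŷ = 1.5 + 0.6·70 = 43.5; r = 40.5 − 43.5 = -3
x=80: ŷ = 1.5 + 0.6·80 = 49.5; r = 48.5 − 49.5 = -1
x=90: ŷ = 1.5 + 0.6·90 = 55.5; r = 58.5 − 55.5 = 3
SSE = 1 + 4 + 9 + 1 + 9 + 1 + 9 = 34
s = √(34/5) = 2.60768
r/s = 2 / 2.60768 = 0.767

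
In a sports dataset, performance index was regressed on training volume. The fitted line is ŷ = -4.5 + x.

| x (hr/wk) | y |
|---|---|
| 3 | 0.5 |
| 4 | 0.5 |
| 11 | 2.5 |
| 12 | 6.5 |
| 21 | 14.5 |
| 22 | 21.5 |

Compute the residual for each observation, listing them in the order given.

2, 1, -4, -1, -2, 4

x=3: ŷ = -4.5 + 3 = -1.5; r = 0.5 − (-1.5) = 2
x=4: ŷ = -4.5 + 4 = -0.5; r = 0.5 − (-0.5) = 1
x=11: ŷ = -4.5 + 11 = 6.5; r = 2.5 − 6.5 = -4
x=12: ŷ = -4.5 + 12 = 7.5; r = 6.5 − 7.5 = -1
x=21: ŷ = -4.5 + 21 = 16.5; r = 14.5 − 16.5 = -2
x=22: ŷ = -4.5 + 22 = 17.5; r = 21.5 − 17.5 = 4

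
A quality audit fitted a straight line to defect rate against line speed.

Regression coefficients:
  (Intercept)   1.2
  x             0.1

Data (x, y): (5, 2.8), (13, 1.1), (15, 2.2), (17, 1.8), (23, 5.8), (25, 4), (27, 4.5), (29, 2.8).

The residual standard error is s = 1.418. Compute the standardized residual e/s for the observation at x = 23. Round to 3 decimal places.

ŷ = 1.2 + 0.1·23 = 3.5
e = 5.8 − 3.5 = 2.3
e/s = 2.3 / 1.418 = 1.622

1.622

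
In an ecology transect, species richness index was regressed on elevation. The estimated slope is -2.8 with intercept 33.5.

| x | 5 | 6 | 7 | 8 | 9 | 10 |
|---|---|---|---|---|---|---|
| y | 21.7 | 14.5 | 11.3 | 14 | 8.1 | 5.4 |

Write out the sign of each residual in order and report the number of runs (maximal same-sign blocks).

4 runs

x=5: ŷ = 33.5 − 2.8·5 = 19.5; r = 21.7 − 19.5 = 2.2
x=6: ŷ = 33.5 − 2.8·6 = 16.7; r = 14.5 − 16.7 = -2.2
x=7: ŷ = 33.5 − 2.8·7 = 13.9; r = 11.3 − 13.9 = -2.6
x=8: ŷ = 33.5 − 2.8·8 = 11.1; r = 14 − 11.1 = 2.9
x=9: ŷ = 33.5 − 2.8·9 = 8.3; r = 8.1 − 8.3 = -0.2
x=10: ŷ = 33.5 − 2.8·10 = 5.5; r = 5.4 − 5.5 = -0.1
Signs: + − − + − −
Runs: +×1, −×2, +×1, −×2 → 4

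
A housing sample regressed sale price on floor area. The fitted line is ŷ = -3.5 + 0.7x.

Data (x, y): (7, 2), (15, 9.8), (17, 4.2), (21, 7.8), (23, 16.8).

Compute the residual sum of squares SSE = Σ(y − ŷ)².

SSE = 55.04

x=7: ŷ = -3.5 + 0.7·7 = 1.4; e = 2 − 1.4 = 0.6
x=15: ŷ = -3.5 + 0.7·15 = 7; e = 9.8 − 7 = 2.8
x=17: ŷ = -3.5 + 0.7·17 = 8.4; e = 4.2 − 8.4 = -4.2
x=21: ŷ = -3.5 + 0.7·21 = 11.2; e = 7.8 − 11.2 = -3.4
x=23: ŷ = -3.5 + 0.7·23 = 12.6; e = 16.8 − 12.6 = 4.2
SSE = 0.36 + 7.84 + 17.64 + 11.56 + 17.64 = 55.04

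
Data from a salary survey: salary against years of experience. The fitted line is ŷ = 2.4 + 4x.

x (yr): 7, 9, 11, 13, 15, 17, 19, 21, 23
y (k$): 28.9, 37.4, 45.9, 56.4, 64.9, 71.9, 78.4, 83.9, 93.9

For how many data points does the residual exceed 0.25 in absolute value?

x=7: ŷ = 2.4 + 4·7 = 30.4; e = 28.9 − 30.4 = -1.5
x=9: ŷ = 2.4 + 4·9 = 38.4; e = 37.4 − 38.4 = -1
x=11: ŷ = 2.4 + 4·11 = 46.4; e = 45.9 − 46.4 = -0.5
x=13: ŷ = 2.4 + 4·13 = 54.4; e = 56.4 − 54.4 = 2
x=15: ŷ = 2.4 + 4·15 = 62.4; e = 64.9 − 62.4 = 2.5
x=17: ŷ = 2.4 + 4·17 = 70.4; e = 71.9 − 70.4 = 1.5
x=19: ŷ = 2.4 + 4·19 = 78.4; e = 78.4 − 78.4 = 0
x=21: ŷ = 2.4 + 4·21 = 86.4; e = 83.9 − 86.4 = -2.5
x=23: ŷ = 2.4 + 4·23 = 94.4; e = 93.9 − 94.4 = -0.5
|e| > 0.25: x=7 (|e|=1.5), x=9 (|e|=1), x=11 (|e|=0.5), x=13 (|e|=2), x=15 (|e|=2.5), x=17 (|e|=1.5), x=21 (|e|=2.5), x=23 (|e|=0.5) → 8

8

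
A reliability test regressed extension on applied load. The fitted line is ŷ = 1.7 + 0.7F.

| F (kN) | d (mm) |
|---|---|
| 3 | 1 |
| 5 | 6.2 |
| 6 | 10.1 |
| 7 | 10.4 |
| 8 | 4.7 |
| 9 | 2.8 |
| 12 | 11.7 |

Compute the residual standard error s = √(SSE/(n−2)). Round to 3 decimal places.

F=3: ŷ = 1.7 + 0.7·3 = 3.8; r = 1 − 3.8 = -2.8
F=5: ŷ = 1.7 + 0.7·5 = 5.2; r = 6.2 − 5.2 = 1
F=6: ŷ = 1.7 + 0.7·6 = 5.9; r = 10.1 − 5.9 = 4.2
F=7: ŷ = 1.7 + 0.7·7 = 6.6; r = 10.4 − 6.6 = 3.8
F=8: ŷ = 1.7 + 0.7·8 = 7.3; r = 4.7 − 7.3 = -2.6
F=9: ŷ = 1.7 + 0.7·9 = 8; r = 2.8 − 8 = -5.2
F=12: ŷ = 1.7 + 0.7·12 = 10.1; r = 11.7 − 10.1 = 1.6
SSE = 7.84 + 1 + 17.64 + 14.44 + 6.76 + 27.04 + 2.56 = 77.28
s = √(77.28/5) = √15.456 ≈ 3.931

s = 3.931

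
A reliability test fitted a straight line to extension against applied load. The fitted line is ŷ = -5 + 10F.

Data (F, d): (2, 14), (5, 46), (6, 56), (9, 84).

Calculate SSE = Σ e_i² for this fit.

SSE = 4

F=2: ŷ = -5 + 10·2 = 15; e = 14 − 15 = -1
F=5: ŷ = -5 + 10·5 = 45; e = 46 − 45 = 1
F=6: ŷ = -5 + 10·6 = 55; e = 56 − 55 = 1
F=9: ŷ = -5 + 10·9 = 85; e = 84 − 85 = -1
SSE = 1 + 1 + 1 + 1 = 4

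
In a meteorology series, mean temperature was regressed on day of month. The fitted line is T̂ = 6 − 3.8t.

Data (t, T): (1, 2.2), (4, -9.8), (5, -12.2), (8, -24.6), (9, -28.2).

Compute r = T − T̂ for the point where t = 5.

T̂ = 6 − 3.8·5 = -13
r = -12.2 − (-13) = 0.8

r = 0.8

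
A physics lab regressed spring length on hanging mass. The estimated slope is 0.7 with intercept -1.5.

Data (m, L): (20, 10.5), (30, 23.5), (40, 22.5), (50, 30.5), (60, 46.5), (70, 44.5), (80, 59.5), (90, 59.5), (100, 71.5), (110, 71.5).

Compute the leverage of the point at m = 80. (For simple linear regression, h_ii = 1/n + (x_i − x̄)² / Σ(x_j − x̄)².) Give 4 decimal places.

m̄ = (20 + 30 + 40 + 50 + 60 + 70 + 80 + 90 + 100 + 110)/10 = 65
Σ(m − m̄)² = 2025 + 1225 + 625 + 225 + 25 + 25 + 225 + 625 + 1225 + 2025 = 8250
h = 1/10 + (15)²/8250 = 0.1 + 0.0272727 = 0.1273

h = 0.1273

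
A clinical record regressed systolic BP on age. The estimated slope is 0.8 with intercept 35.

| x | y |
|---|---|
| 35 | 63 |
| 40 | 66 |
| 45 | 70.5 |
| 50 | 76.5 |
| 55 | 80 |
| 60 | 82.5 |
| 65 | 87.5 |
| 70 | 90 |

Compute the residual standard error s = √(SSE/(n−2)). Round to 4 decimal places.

x=35: ŷ = 35 + 0.8·35 = 63; e = 63 − 63 = 0
x=40: ŷ = 35 + 0.8·40 = 67; e = 66 − 67 = -1
x=45: ŷ = 35 + 0.8·45 = 71; e = 70.5 − 71 = -0.5
x=50: ŷ = 35 + 0.8·50 = 75; e = 76.5 − 75 = 1.5
x=55: ŷ = 35 + 0.8·55 = 79; e = 80 − 79 = 1
x=60: ŷ = 35 + 0.8·60 = 83; e = 82.5 − 83 = -0.5
x=65: ŷ = 35 + 0.8·65 = 87; e = 87.5 − 87 = 0.5
x=70: ŷ = 35 + 0.8·70 = 91; e = 90 − 91 = -1
SSE = 0 + 1 + 0.25 + 2.25 + 1 + 0.25 + 0.25 + 1 = 6
s = √(6/6) = √1 ≈ 1.0000

s = 1.0000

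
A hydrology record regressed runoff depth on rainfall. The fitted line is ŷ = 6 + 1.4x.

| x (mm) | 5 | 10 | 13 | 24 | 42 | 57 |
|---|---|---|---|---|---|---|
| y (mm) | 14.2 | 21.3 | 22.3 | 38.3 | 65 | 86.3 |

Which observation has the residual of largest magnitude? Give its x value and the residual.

x = 13, r = -1.9

x=5: ŷ = 6 + 1.4·5 = 13; r = 14.2 − 13 = 1.2
x=10: ŷ = 6 + 1.4·10 = 20; r = 21.3 − 20 = 1.3
x=13: ŷ = 6 + 1.4·13 = 24.2; r = 22.3 − 24.2 = -1.9
x=24: ŷ = 6 + 1.4·24 = 39.6; r = 38.3 − 39.6 = -1.3
x=42: ŷ = 6 + 1.4·42 = 64.8; r = 65 − 64.8 = 0.2
x=57: ŷ = 6 + 1.4·57 = 85.8; r = 86.3 − 85.8 = 0.5
Largest |r| is 1.9 at x = 13, residual -1.9.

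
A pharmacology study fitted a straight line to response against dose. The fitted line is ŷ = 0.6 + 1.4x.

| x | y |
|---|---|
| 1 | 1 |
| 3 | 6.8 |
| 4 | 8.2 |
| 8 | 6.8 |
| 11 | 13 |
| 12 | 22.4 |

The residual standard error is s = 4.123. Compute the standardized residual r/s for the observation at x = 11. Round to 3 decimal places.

ŷ = 0.6 + 1.4·11 = 16
r = 13 − 16 = -3
r/s = -3 / 4.123 = -0.728

-0.728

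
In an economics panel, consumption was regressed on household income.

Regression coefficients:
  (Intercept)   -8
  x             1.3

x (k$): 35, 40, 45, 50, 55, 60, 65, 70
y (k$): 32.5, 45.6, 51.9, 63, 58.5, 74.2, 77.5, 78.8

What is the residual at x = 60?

ŷ = -8 + 1.3·60 = 70
e = 74.2 − 70 = 4.2

e = 4.2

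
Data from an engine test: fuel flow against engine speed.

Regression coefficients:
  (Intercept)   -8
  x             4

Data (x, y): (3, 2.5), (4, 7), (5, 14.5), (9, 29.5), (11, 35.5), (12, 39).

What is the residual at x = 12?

ŷ = -8 + 4·12 = 40
r = 39 − 40 = -1

r = -1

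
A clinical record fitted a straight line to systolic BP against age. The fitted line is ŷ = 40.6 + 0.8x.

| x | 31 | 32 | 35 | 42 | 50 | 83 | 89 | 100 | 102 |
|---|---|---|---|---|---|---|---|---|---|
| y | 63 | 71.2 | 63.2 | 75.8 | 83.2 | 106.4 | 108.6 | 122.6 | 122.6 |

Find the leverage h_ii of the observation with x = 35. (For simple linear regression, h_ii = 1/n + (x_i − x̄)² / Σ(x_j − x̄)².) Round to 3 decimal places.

h = 0.215

x̄ = (31 + 32 + 35 + 42 + 50 + 83 + 89 + 100 + 102)/9 = 62.6667
Σ(x − x̄)² = 1002.78 + 940.444 + 765.444 + 427.111 + 160.444 + 413.444 + 693.444 + 1393.78 + 1547.11 = 7344
h = 1/9 + (-27.6667)²/7344 = 0.111111 + 0.104227 = 0.215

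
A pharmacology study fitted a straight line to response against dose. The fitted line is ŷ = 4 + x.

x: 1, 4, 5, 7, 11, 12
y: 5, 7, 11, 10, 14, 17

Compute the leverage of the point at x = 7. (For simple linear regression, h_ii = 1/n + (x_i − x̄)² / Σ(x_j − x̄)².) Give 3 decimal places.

h = 0.168

x̄ = (1 + 4 + 5 + 7 + 11 + 12)/6 = 6.66667
Σ(x − x̄)² = 32.1111 + 7.11111 + 2.77778 + 0.111111 + 18.7778 + 28.4444 = 89.3333
h = 1/6 + (0.333333)²/89.3333 = 0.166667 + 0.00124378 = 0.168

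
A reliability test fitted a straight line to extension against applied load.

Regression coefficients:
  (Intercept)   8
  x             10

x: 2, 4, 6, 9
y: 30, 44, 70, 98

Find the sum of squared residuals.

x=2: ŷ = 8 + 10·2 = 28; e = 30 − 28 = 2
x=4: ŷ = 8 + 10·4 = 48; e = 44 − 48 = -4
x=6: ŷ = 8 + 10·6 = 68; e = 70 − 68 = 2
x=9: ŷ = 8 + 10·9 = 98; e = 98 − 98 = 0
SSE = 4 + 16 + 4 + 0 = 24

SSE = 24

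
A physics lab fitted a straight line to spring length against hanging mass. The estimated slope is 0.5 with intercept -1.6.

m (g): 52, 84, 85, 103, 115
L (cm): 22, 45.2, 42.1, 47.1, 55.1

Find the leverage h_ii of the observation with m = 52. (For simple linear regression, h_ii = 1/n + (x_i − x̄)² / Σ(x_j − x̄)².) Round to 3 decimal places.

h = 0.763

m̄ = (52 + 84 + 85 + 103 + 115)/5 = 87.8
Σ(m − m̄)² = 1281.64 + 14.44 + 7.84 + 231.04 + 739.84 = 2274.8
h = 1/5 + (-35.8)²/2274.8 = 0.2 + 0.563408 = 0.763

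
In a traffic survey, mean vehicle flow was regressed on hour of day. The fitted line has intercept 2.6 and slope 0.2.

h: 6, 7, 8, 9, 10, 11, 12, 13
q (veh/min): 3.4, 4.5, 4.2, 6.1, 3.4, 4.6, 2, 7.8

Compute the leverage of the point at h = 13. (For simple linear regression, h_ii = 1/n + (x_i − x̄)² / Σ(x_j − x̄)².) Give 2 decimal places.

h = 0.42

h̄ = (6 + 7 + 8 + 9 + 10 + 11 + 12 + 13)/8 = 9.5
Σ(h − h̄)² = 12.25 + 6.25 + 2.25 + 0.25 + 0.25 + 2.25 + 6.25 + 12.25 = 42
h = 1/8 + (3.5)²/42 = 0.125 + 0.291667 = 0.42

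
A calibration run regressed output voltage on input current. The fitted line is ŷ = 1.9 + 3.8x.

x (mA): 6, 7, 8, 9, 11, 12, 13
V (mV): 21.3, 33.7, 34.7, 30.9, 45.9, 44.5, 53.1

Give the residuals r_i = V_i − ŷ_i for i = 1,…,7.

x=6: ŷ = 1.9 + 3.8·6 = 24.7; r = 21.3 − 24.7 = -3.4
x=7: ŷ = 1.9 + 3.8·7 = 28.5; r = 33.7 − 28.5 = 5.2
x=8: ŷ = 1.9 + 3.8·8 = 32.3; r = 34.7 − 32.3 = 2.4
x=9: ŷ = 1.9 + 3.8·9 = 36.1; r = 30.9 − 36.1 = -5.2
x=11: ŷ = 1.9 + 3.8·11 = 43.7; r = 45.9 − 43.7 = 2.2
x=12: ŷ = 1.9 + 3.8·12 = 47.5; r = 44.5 − 47.5 = -3
x=13: ŷ = 1.9 + 3.8·13 = 51.3; r = 53.1 − 51.3 = 1.8

-3.4, 5.2, 2.4, -5.2, 2.2, -3, 1.8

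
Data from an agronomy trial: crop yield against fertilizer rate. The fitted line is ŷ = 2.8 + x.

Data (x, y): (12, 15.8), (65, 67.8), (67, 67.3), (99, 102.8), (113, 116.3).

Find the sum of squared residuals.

x=12: ŷ = 2.8 + 12 = 14.8; r = 15.8 − 14.8 = 1
x=65: ŷ = 2.8 + 65 = 67.8; r = 67.8 − 67.8 = 0
x=67: ŷ = 2.8 + 67 = 69.8; r = 67.3 − 69.8 = -2.5
x=99: ŷ = 2.8 + 99 = 101.8; r = 102.8 − 101.8 = 1
x=113: ŷ = 2.8 + 113 = 115.8; r = 116.3 − 115.8 = 0.5
SSE = 1 + 0 + 6.25 + 1 + 0.25 = 8.5

SSE = 8.5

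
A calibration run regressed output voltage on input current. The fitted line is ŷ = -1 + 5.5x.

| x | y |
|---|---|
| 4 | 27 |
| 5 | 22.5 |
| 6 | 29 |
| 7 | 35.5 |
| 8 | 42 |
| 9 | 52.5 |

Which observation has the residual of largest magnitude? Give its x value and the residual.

x=4: ŷ = -1 + 5.5·4 = 21; e = 27 − 21 = 6
x=5: ŷ = -1 + 5.5·5 = 26.5; e = 22.5 − 26.5 = -4
x=6: ŷ = -1 + 5.5·6 = 32; e = 29 − 32 = -3
x=7: ŷ = -1 + 5.5·7 = 37.5; e = 35.5 − 37.5 = -2
x=8: ŷ = -1 + 5.5·8 = 43; e = 42 − 43 = -1
x=9: ŷ = -1 + 5.5·9 = 48.5; e = 52.5 − 48.5 = 4
Largest |e| is 6 at x = 4, residual 6.

x = 4, e = 6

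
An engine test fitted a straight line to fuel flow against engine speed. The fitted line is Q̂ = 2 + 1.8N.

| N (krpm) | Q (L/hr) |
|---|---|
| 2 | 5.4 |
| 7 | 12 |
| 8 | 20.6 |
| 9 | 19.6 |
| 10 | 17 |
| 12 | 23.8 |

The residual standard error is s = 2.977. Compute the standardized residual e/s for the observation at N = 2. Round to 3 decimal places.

Q̂ = 2 + 1.8·2 = 5.6
e = 5.4 − 5.6 = -0.2
e/s = -0.2 / 2.977 = -0.067

-0.067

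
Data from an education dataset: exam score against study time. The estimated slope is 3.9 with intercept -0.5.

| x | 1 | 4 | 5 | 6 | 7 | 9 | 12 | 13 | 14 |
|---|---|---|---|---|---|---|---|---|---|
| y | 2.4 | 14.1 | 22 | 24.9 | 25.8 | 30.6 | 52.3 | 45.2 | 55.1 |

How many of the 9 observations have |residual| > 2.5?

x=1: ŷ = -0.5 + 3.9·1 = 3.4; r = 2.4 − 3.4 = -1
x=4: ŷ = -0.5 + 3.9·4 = 15.1; r = 14.1 − 15.1 = -1
x=5: ŷ = -0.5 + 3.9·5 = 19; r = 22 − 19 = 3
x=6: ŷ = -0.5 + 3.9·6 = 22.9; r = 24.9 − 22.9 = 2
x=7: ŷ = -0.5 + 3.9·7 = 26.8; r = 25.8 − 26.8 = -1
x=9: ŷ = -0.5 + 3.9·9 = 34.6; r = 30.6 − 34.6 = -4
x=12: ŷ = -0.5 + 3.9·12 = 46.3; r = 52.3 − 46.3 = 6
x=13: ŷ = -0.5 + 3.9·13 = 50.2; r = 45.2 − 50.2 = -5
x=14: ŷ = -0.5 + 3.9·14 = 54.1; r = 55.1 − 54.1 = 1
|r| > 2.5: x=5 (|r|=3), x=9 (|r|=4), x=12 (|r|=6), x=13 (|r|=5) → 4

4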